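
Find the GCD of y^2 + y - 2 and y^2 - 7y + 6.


Factor each:
  y^2 + y - 2 = (y - 1)(y + 2)
  y^2 - 7y + 6 = (y - 1)(y - 6)
Common monic factor: y - 1


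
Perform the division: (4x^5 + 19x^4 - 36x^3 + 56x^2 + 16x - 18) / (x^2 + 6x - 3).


(4x^5 + 19x^4 - 36x^3 + 56x^2 + 16x - 18) / (x^2 + 6x - 3)
Step 1: 4x^3 * (x^2 + 6x - 3) = 4x^5 + 24x^4 - 12x^3; subtract.
Step 2: -5x^2 * (x^2 + 6x - 3) = -5x^4 - 30x^3 + 15x^2; subtract.
Step 3: 6x * (x^2 + 6x - 3) = 6x^3 + 36x^2 - 18x; subtract.
Step 4: 5 * (x^2 + 6x - 3) = 5x^2 + 30x - 15; subtract.
Quotient: 4x^3 - 5x^2 + 6x + 5, Remainder: 4x - 3


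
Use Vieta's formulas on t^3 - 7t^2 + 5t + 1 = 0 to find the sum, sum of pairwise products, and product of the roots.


Monic cubic t^3+bt^2+ct+d=0: sum=-b, pairwise sum=c, product=-d.
b=-7, c=5, d=1
r1+r2+r3 = 7
r1r2+r1r3+r2r3 = 5
r1r2r3 = -1


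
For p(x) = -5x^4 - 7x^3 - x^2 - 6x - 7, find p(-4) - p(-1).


p(-4) = -831
p(-1) = 0
p(-4) - p(-1) = -831 = -831


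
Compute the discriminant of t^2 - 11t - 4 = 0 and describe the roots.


D = b^2 - 4ac = (-11)^2 - 4(1)(-4) = 121 + 16 = 137
Since D > 0: two distinct irrational roots


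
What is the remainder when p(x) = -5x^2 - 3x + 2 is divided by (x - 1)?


By the Remainder Theorem, the remainder equals p(1):
  -5*(1)^2 = -5
  -3*(1)^1 = -3
  constant: 2
Sum: -5 - 3 + 2 = -6


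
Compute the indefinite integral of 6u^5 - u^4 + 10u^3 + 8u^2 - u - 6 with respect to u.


Reverse power rule on each term:
  ∫ 6u^5 du = u^6
  ∫ -u^4 du = -(1/5)u^5
  ∫ 10u^3 du = (5/2)u^4
  ∫ 8u^2 du = (8/3)u^3
  ∫ -u du = -(1/2)u^2
  ∫ -6 du = -6u
F(u) = u^6 - (1/5)u^5 + (5/2)u^4 + (8/3)u^3 - (1/2)u^2 - 6u + C


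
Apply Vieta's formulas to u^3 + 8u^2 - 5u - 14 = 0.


Monic cubic u^3+bu^2+cu+d=0: sum=-b, pairwise sum=c, product=-d.
b=8, c=-5, d=-14
r1+r2+r3 = -8
r1r2+r1r3+r2r3 = -5
r1r2r3 = 14


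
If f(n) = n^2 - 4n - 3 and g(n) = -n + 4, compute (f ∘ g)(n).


Substitute g(n) into f:
f(g(n)) = 1*(-n + 4)^2 + (-4)*(-n + 4) + (-3)
(-n + 4)^2 = n^2 - 8n + 16
Expand and combine: n^2 - 4n - 3


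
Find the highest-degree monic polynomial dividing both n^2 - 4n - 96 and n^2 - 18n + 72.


Factor each:
  n^2 - 4n - 96 = (n - 12)(n + 8)
  n^2 - 18n + 72 = (n - 12)(n - 6)
Common monic factor: n - 12


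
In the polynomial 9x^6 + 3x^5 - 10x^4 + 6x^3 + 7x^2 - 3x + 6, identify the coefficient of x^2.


Read off the coefficient of x^2: 7


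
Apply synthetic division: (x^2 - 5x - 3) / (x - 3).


Synthetic division with c = 3. Coefficients: 1, -5, -3
Bring down 1.
  1 * 3 = 3; 3 - 5 = -2
  -2 * 3 = -6; -6 - 3 = -9
Quotient: x - 2, Remainder: -9


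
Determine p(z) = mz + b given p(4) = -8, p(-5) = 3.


p(z) = mz + b. Using p(4)=-8, p(-5)=3:
m = (-8 - 3)/(4 + 5) = -11/9 = -11/9
b = -8 - m*(4) = -8 + 44/9 = -28/9
p(z) = -(11/9)z - (28/9)


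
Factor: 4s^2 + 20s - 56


Roots satisfy r1 + r2 = -b/a = -5 and r1*r2 = c/a = -14.
So r1 = 2, r2 = -7.
4s^2 + 20s - 56 = 4(s - r1)(s - r2) = 4(s - 2)(s + 7)


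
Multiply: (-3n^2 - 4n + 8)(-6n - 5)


Distribute each term of the first polynomial:
  (-3n^2)(-6n - 5) = 18n^3 + 15n^2
  (-4n)(-6n - 5) = 24n^2 + 20n
  (8)(-6n - 5) = -48n - 40
Sum: 18n^3 + 39n^2 - 28n - 40


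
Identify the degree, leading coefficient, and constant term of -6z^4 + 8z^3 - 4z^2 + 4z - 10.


Highest power of z is 4, with coefficient -6. Constant term is -10.
Degree = 4, leading coefficient = -6, constant term = -10


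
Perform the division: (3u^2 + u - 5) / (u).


(3u^2 + u - 5) / (u)
Step 1: 3u * (u) = 3u^2; subtract.
Step 2: 1 * (u) = u; subtract.
Quotient: 3u + 1, Remainder: -5


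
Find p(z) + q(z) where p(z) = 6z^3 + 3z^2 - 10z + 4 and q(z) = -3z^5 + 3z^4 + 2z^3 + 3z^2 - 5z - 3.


Align terms by degree and add:
  6z^3 + 3z^2 - 10z + 4
  -3z^5 + 3z^4 + 2z^3 + 3z^2 - 5z - 3
= -3z^5 + 3z^4 + 8z^3 + 6z^2 - 15z + 1


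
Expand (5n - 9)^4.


Expand (5n - 9)^4 by repeated multiplication:
  (5n - 9)^2 = 25n^2 - 90n + 81
  (5n - 9)^3 = 125n^3 - 675n^2 + 1215n - 729
= 625n^4 - 4500n^3 + 12150n^2 - 14580n + 6561


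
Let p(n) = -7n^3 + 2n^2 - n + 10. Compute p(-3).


Using direct substitution:
  -7 * (-3)^3 = 189
  2 * (-3)^2 = 18
  -1 * (-3)^1 = 3
  constant: 10
Sum = 189 + 18 + 3 + 10 = 220


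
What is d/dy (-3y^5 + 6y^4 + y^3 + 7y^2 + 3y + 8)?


Apply the power rule term by term:
  d/dy(-3y^5) = -15y^4
  d/dy(6y^4) = 24y^3
  d/dy(y^3) = 3y^2
  d/dy(7y^2) = 14y
  d/dy(3y) = 3
  d/dy(8) = 0
p'(y) = -15y^4 + 24y^3 + 3y^2 + 14y + 3


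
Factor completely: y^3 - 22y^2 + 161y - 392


Try integer roots (divisors of -392). y=8: p(8)=0.
Divide out (y - 8): quotient is y^2 - 14y + 49.
Factor the quadratic: (y - 7)(y - 7)
Result: (y - 8)(y - 7)(y - 7)


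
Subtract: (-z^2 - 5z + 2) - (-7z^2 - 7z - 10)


Distribute the minus sign:
  (-z^2 - 5z + 2)
- (-7z^2 - 7z - 10)
Negate second polynomial: 7z^2 + 7z + 10
Add: 6z^2 + 2z + 12


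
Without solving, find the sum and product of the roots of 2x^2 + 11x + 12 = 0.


For ax^2+bx+c=0: sum = -b/a, product = c/a.
a=2, b=11, c=12
Sum = -(11)/2 = -11/2
Product = (12)/2 = 6


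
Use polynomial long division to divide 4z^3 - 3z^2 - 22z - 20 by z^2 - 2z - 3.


(4z^3 - 3z^2 - 22z - 20) / (z^2 - 2z - 3)
Step 1: 4z * (z^2 - 2z - 3) = 4z^3 - 8z^2 - 12z; subtract.
Step 2: 5 * (z^2 - 2z - 3) = 5z^2 - 10z - 15; subtract.
Quotient: 4z + 5, Remainder: -5


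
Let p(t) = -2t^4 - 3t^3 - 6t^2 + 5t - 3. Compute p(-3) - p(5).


p(-3) = -153
p(5) = -1753
p(-3) - p(5) = -153 + 1753 = 1600


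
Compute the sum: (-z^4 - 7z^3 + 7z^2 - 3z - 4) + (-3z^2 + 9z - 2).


Align terms by degree and add:
  -z^4 - 7z^3 + 7z^2 - 3z - 4
  -3z^2 + 9z - 2
= -z^4 - 7z^3 + 4z^2 + 6z - 6


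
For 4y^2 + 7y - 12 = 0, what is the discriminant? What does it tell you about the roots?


D = b^2 - 4ac = (7)^2 - 4(4)(-12) = 49 + 192 = 241
Since D > 0: two distinct irrational roots


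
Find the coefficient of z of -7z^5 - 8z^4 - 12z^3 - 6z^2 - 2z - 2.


Read off the coefficient of z: -2


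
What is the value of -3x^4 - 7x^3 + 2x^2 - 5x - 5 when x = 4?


Using direct substitution:
  -3 * (4)^4 = -768
  -7 * (4)^3 = -448
  2 * (4)^2 = 32
  -5 * (4)^1 = -20
  constant: -5
Sum = -768 - 448 + 32 - 20 - 5 = -1209


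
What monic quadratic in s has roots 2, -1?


p(s) = (s - 2)(s + 1)
Expand: s^2 - s - 2


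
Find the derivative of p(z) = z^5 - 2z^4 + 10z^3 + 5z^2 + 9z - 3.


Apply the power rule term by term:
  d/dz(z^5) = 5z^4
  d/dz(-2z^4) = -8z^3
  d/dz(10z^3) = 30z^2
  d/dz(5z^2) = 10z
  d/dz(9z) = 9
  d/dz(-3) = 0
p'(z) = 5z^4 - 8z^3 + 30z^2 + 10z + 9


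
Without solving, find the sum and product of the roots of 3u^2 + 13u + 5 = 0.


For au^2+bu+c=0: sum = -b/a, product = c/a.
a=3, b=13, c=5
Sum = -(13)/3 = -13/3
Product = (5)/3 = 5/3


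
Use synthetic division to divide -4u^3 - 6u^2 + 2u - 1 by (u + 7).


Synthetic division with c = -7. Coefficients: -4, -6, 2, -1
Bring down -4.
  -4 * -7 = 28; 28 - 6 = 22
  22 * -7 = -154; -154 + 2 = -152
  -152 * -7 = 1064; 1064 - 1 = 1063
Quotient: -4u^2 + 22u - 152, Remainder: 1063


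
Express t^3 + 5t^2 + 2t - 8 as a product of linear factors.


Try integer roots (divisors of -8). t=-4: p(-4)=0.
Divide out (t + 4): quotient is t^2 + t - 2.
Factor the quadratic: (t - 1)(t + 2)
Result: (t + 4)(t - 1)(t + 2)


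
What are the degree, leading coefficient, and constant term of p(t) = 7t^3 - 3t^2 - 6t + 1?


Highest power of t is 3, with coefficient 7. Constant term is 1.
Degree = 3, leading coefficient = 7, constant term = 1


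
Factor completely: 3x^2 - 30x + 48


Roots satisfy r1 + r2 = -b/a = 10 and r1*r2 = c/a = 16.
So r1 = 8, r2 = 2.
3x^2 - 30x + 48 = 3(x - r1)(x - r2) = 3(x - 8)(x - 2)


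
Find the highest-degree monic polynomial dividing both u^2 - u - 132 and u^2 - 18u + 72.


Factor each:
  u^2 - u - 132 = (u - 12)(u + 11)
  u^2 - 18u + 72 = (u - 12)(u - 6)
Common monic factor: u - 12


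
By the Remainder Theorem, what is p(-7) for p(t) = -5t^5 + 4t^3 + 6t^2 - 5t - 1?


By the Remainder Theorem, the remainder equals p(-7):
  -5*(-7)^5 = 84035
  0*(-7)^4 = 0
  4*(-7)^3 = -1372
  6*(-7)^2 = 294
  -5*(-7)^1 = 35
  constant: -1
Sum: 84035 + 0 - 1372 + 294 + 35 - 1 = 82991


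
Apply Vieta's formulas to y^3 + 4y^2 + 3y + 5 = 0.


Monic cubic y^3+by^2+cy+d=0: sum=-b, pairwise sum=c, product=-d.
b=4, c=3, d=5
r1+r2+r3 = -4
r1r2+r1r3+r2r3 = 3
r1r2r3 = -5


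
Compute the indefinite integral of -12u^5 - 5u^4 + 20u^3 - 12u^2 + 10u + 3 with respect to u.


Reverse power rule on each term:
  ∫ -12u^5 du = -2u^6
  ∫ -5u^4 du = -u^5
  ∫ 20u^3 du = 5u^4
  ∫ -12u^2 du = -4u^3
  ∫ 10u du = 5u^2
  ∫ 3 du = 3u
F(u) = -2u^6 - u^5 + 5u^4 - 4u^3 + 5u^2 + 3u + C


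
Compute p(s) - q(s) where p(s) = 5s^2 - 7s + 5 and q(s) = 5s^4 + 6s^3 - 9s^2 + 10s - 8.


Distribute the minus sign:
  (5s^2 - 7s + 5)
- (5s^4 + 6s^3 - 9s^2 + 10s - 8)
Negate second polynomial: -5s^4 - 6s^3 + 9s^2 - 10s + 8
Add: -5s^4 - 6s^3 + 14s^2 - 17s + 13


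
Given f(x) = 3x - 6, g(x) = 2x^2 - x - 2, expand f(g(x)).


Substitute g(x) into f:
f(g(x)) = 3*(2x^2 - x - 2) + (-6)
Expand and combine: 6x^2 - 3x - 12


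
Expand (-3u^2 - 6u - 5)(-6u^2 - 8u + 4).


Distribute each term of the first polynomial:
  (-3u^2)(-6u^2 - 8u + 4) = 18u^4 + 24u^3 - 12u^2
  (-6u)(-6u^2 - 8u + 4) = 36u^3 + 48u^2 - 24u
  (-5)(-6u^2 - 8u + 4) = 30u^2 + 40u - 20
Sum: 18u^4 + 60u^3 + 66u^2 + 16u - 20


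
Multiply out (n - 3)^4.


Expand (n - 3)^4 by repeated multiplication:
  (n - 3)^2 = n^2 - 6n + 9
  (n - 3)^3 = n^3 - 9n^2 + 27n - 27
= n^4 - 12n^3 + 54n^2 - 108n + 81


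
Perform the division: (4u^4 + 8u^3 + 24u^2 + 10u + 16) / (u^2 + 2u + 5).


(4u^4 + 8u^3 + 24u^2 + 10u + 16) / (u^2 + 2u + 5)
Step 1: 4u^2 * (u^2 + 2u + 5) = 4u^4 + 8u^3 + 20u^2; subtract.
Step 2: 0 * (u^2 + 2u + 5) = 0; subtract.
Step 3: 4 * (u^2 + 2u + 5) = 4u^2 + 8u + 20; subtract.
Quotient: 4u^2 + 4, Remainder: 2u - 4


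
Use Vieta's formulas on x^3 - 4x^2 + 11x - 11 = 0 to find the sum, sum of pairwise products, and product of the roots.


Monic cubic x^3+bx^2+cx+d=0: sum=-b, pairwise sum=c, product=-d.
b=-4, c=11, d=-11
r1+r2+r3 = 4
r1r2+r1r3+r2r3 = 11
r1r2r3 = 11


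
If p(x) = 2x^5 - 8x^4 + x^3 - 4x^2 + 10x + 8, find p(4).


Using direct substitution:
  2 * (4)^5 = 2048
  -8 * (4)^4 = -2048
  1 * (4)^3 = 64
  -4 * (4)^2 = -64
  10 * (4)^1 = 40
  constant: 8
Sum = 2048 - 2048 + 64 - 64 + 40 + 8 = 48


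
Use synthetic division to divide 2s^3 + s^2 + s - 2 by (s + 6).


Synthetic division with c = -6. Coefficients: 2, 1, 1, -2
Bring down 2.
  2 * -6 = -12; -12 + 1 = -11
  -11 * -6 = 66; 66 + 1 = 67
  67 * -6 = -402; -402 - 2 = -404
Quotient: 2s^2 - 11s + 67, Remainder: -404


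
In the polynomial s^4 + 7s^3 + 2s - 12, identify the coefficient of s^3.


Read off the coefficient of s^3: 7


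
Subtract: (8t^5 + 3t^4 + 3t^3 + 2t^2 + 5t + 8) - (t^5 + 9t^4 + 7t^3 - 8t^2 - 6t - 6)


Distribute the minus sign:
  (8t^5 + 3t^4 + 3t^3 + 2t^2 + 5t + 8)
- (t^5 + 9t^4 + 7t^3 - 8t^2 - 6t - 6)
Negate second polynomial: -t^5 - 9t^4 - 7t^3 + 8t^2 + 6t + 6
Add: 7t^5 - 6t^4 - 4t^3 + 10t^2 + 11t + 14


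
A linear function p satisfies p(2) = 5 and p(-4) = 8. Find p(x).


p(x) = mx + b. Using p(2)=5, p(-4)=8:
m = (5 - 8)/(2 + 4) = -3/6 = -1/2
b = 5 - m*(2) = 5 + 1 = 6
p(x) = -(1/2)x + 6


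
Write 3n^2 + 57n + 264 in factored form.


Roots satisfy r1 + r2 = -b/a = -19 and r1*r2 = c/a = 88.
So r1 = -11, r2 = -8.
3n^2 + 57n + 264 = 3(n - r1)(n - r2) = 3(n + 11)(n + 8)


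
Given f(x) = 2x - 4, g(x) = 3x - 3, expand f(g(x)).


Substitute g(x) into f:
f(g(x)) = 2*(3x - 3) + (-4)
Expand and combine: 6x - 10


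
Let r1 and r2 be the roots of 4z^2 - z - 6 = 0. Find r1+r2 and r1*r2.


For az^2+bz+c=0: sum = -b/a, product = c/a.
a=4, b=-1, c=-6
Sum = -(-1)/4 = 1/4
Product = (-6)/4 = -3/2


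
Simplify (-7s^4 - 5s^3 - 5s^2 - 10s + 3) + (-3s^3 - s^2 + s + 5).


Align terms by degree and add:
  -7s^4 - 5s^3 - 5s^2 - 10s + 3
  -3s^3 - s^2 + s + 5
= -7s^4 - 8s^3 - 6s^2 - 9s + 8


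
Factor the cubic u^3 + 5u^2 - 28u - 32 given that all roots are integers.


Try integer roots (divisors of -32). u=4: p(4)=0.
Divide out (u - 4): quotient is u^2 + 9u + 8.
Factor the quadratic: (u + 8)(u + 1)
Result: (u - 4)(u + 8)(u + 1)


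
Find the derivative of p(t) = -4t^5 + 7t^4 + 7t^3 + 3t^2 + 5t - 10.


Apply the power rule term by term:
  d/dt(-4t^5) = -20t^4
  d/dt(7t^4) = 28t^3
  d/dt(7t^3) = 21t^2
  d/dt(3t^2) = 6t
  d/dt(5t) = 5
  d/dt(-10) = 0
p'(t) = -20t^4 + 28t^3 + 21t^2 + 6t + 5


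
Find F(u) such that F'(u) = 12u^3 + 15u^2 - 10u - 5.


Reverse power rule on each term:
  ∫ 12u^3 du = 3u^4
  ∫ 15u^2 du = 5u^3
  ∫ -10u du = -5u^2
  ∫ -5 du = -5u
F(u) = 3u^4 + 5u^3 - 5u^2 - 5u + C


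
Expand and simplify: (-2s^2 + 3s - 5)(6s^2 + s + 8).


Distribute each term of the first polynomial:
  (-2s^2)(6s^2 + s + 8) = -12s^4 - 2s^3 - 16s^2
  (3s)(6s^2 + s + 8) = 18s^3 + 3s^2 + 24s
  (-5)(6s^2 + s + 8) = -30s^2 - 5s - 40
Sum: -12s^4 + 16s^3 - 43s^2 + 19s - 40


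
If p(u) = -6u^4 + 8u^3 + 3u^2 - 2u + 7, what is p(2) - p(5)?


p(2) = -17
p(5) = -2678
p(2) - p(5) = -17 + 2678 = 2661


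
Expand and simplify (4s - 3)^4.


Expand (4s - 3)^4 by repeated multiplication:
  (4s - 3)^2 = 16s^2 - 24s + 9
  (4s - 3)^3 = 64s^3 - 144s^2 + 108s - 27
= 256s^4 - 768s^3 + 864s^2 - 432s + 81


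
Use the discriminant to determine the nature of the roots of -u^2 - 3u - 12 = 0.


D = b^2 - 4ac = (-3)^2 - 4(-1)(-12) = 9 - 48 = -39
Since D < 0: two complex conjugate roots (no real roots)


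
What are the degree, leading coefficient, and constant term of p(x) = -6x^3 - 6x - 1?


Highest power of x is 3, with coefficient -6. Constant term is -1.
Degree = 3, leading coefficient = -6, constant term = -1


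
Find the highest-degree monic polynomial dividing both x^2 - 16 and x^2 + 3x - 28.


Factor each:
  x^2 - 16 = (x - 4)(x + 4)
  x^2 + 3x - 28 = (x - 4)(x + 7)
Common monic factor: x - 4


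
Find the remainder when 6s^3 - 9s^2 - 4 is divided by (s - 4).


By the Remainder Theorem, the remainder equals p(4):
  6*(4)^3 = 384
  -9*(4)^2 = -144
  0*(4)^1 = 0
  constant: -4
Sum: 384 - 144 + 0 - 4 = 236


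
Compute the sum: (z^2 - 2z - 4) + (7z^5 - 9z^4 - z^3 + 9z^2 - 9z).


Align terms by degree and add:
  z^2 - 2z - 4
+ 7z^5 - 9z^4 - z^3 + 9z^2 - 9z
= 7z^5 - 9z^4 - z^3 + 10z^2 - 11z - 4


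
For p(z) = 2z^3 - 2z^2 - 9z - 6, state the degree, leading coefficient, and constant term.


Highest power of z is 3, with coefficient 2. Constant term is -6.
Degree = 3, leading coefficient = 2, constant term = -6


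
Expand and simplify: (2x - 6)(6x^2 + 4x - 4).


Distribute each term of the first polynomial:
  (2x)(6x^2 + 4x - 4) = 12x^3 + 8x^2 - 8x
  (-6)(6x^2 + 4x - 4) = -36x^2 - 24x + 24
Sum: 12x^3 - 28x^2 - 32x + 24


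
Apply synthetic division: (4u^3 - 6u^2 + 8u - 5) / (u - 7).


Synthetic division with c = 7. Coefficients: 4, -6, 8, -5
Bring down 4.
  4 * 7 = 28; 28 - 6 = 22
  22 * 7 = 154; 154 + 8 = 162
  162 * 7 = 1134; 1134 - 5 = 1129
Quotient: 4u^2 + 22u + 162, Remainder: 1129


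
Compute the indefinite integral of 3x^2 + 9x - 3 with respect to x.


Reverse power rule on each term:
  ∫ 3x^2 dx = x^3
  ∫ 9x dx = (9/2)x^2
  ∫ -3 dx = -3x
F(x) = x^3 + (9/2)x^2 - 3x + C


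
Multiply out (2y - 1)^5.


Expand (2y - 1)^5 by repeated multiplication:
  (2y - 1)^2 = 4y^2 - 4y + 1
  (2y - 1)^3 = 8y^3 - 12y^2 + 6y - 1
  (2y - 1)^4 = 16y^4 - 32y^3 + 24y^2 - 8y + 1
= 32y^5 - 80y^4 + 80y^3 - 40y^2 + 10y - 1


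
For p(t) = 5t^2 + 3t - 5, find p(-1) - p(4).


p(-1) = -3
p(4) = 87
p(-1) - p(4) = -3 - 87 = -90


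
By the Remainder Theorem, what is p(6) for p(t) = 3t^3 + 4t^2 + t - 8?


By the Remainder Theorem, the remainder equals p(6):
  3*(6)^3 = 648
  4*(6)^2 = 144
  1*(6)^1 = 6
  constant: -8
Sum: 648 + 144 + 6 - 8 = 790


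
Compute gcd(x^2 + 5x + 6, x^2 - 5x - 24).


Factor each:
  x^2 + 5x + 6 = (x + 3)(x + 2)
  x^2 - 5x - 24 = (x + 3)(x - 8)
Common monic factor: x + 3


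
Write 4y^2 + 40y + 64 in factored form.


Roots satisfy r1 + r2 = -b/a = -10 and r1*r2 = c/a = 16.
So r1 = -8, r2 = -2.
4y^2 + 40y + 64 = 4(y - r1)(y - r2) = 4(y + 8)(y + 2)


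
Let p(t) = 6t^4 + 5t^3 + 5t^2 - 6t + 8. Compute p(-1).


Using direct substitution:
  6 * (-1)^4 = 6
  5 * (-1)^3 = -5
  5 * (-1)^2 = 5
  -6 * (-1)^1 = 6
  constant: 8
Sum = 6 - 5 + 5 + 6 + 8 = 20


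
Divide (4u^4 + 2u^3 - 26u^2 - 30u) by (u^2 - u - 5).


(4u^4 + 2u^3 - 26u^2 - 30u) / (u^2 - u - 5)
Step 1: 4u^2 * (u^2 - u - 5) = 4u^4 - 4u^3 - 20u^2; subtract.
Step 2: 6u * (u^2 - u - 5) = 6u^3 - 6u^2 - 30u; subtract.
Step 3: 0 * (u^2 - u - 5) = 0; subtract.
Quotient: 4u^2 + 6u, Remainder: 0


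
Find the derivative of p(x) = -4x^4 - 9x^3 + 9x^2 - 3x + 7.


Apply the power rule term by term:
  d/dx(-4x^4) = -16x^3
  d/dx(-9x^3) = -27x^2
  d/dx(9x^2) = 18x
  d/dx(-3x) = -3
  d/dx(7) = 0
p'(x) = -16x^3 - 27x^2 + 18x - 3


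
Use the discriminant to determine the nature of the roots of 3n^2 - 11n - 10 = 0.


D = b^2 - 4ac = (-11)^2 - 4(3)(-10) = 121 + 120 = 241
Since D > 0: two distinct irrational roots


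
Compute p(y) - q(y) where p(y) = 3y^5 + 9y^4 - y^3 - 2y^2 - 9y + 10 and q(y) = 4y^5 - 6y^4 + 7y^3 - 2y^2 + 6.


Distribute the minus sign:
  (3y^5 + 9y^4 - y^3 - 2y^2 - 9y + 10)
- (4y^5 - 6y^4 + 7y^3 - 2y^2 + 6)
Negate second polynomial: -4y^5 + 6y^4 - 7y^3 + 2y^2 - 6
Add: -y^5 + 15y^4 - 8y^3 - 9y + 4


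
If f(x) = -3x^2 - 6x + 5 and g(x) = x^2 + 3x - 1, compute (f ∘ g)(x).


Substitute g(x) into f:
f(g(x)) = -3*(x^2 + 3x - 1)^2 + (-6)*(x^2 + 3x - 1) + 5
(x^2 + 3x - 1)^2 = x^4 + 6x^3 + 7x^2 - 6x + 1
Expand and combine: -3x^4 - 18x^3 - 27x^2 + 8


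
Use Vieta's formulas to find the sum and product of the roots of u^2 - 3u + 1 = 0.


For au^2+bu+c=0: sum = -b/a, product = c/a.
a=1, b=-3, c=1
Sum = -(-3)/1 = 3
Product = (1)/1 = 1


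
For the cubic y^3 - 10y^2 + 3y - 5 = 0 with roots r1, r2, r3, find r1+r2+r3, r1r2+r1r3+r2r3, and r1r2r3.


Monic cubic y^3+by^2+cy+d=0: sum=-b, pairwise sum=c, product=-d.
b=-10, c=3, d=-5
r1+r2+r3 = 10
r1r2+r1r3+r2r3 = 3
r1r2r3 = 5


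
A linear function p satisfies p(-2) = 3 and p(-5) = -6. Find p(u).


p(u) = mu + b. Using p(-2)=3, p(-5)=-6:
m = (3 + 6)/(-2 + 5) = 9/3 = 3
b = 3 - m*(-2) = 3 + 6 = 9
p(u) = 3u + 9


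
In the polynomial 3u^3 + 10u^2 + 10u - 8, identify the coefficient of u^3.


Read off the coefficient of u^3: 3


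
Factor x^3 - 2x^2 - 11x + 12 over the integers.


Try integer roots (divisors of 12). x=4: p(4)=0.
Divide out (x - 4): quotient is x^2 + 2x - 3.
Factor the quadratic: (x - 1)(x + 3)
Result: (x - 4)(x - 1)(x + 3)


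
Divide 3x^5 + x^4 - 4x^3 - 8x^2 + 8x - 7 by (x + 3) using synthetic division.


Synthetic division with c = -3. Coefficients: 3, 1, -4, -8, 8, -7
Bring down 3.
  3 * -3 = -9; -9 + 1 = -8
  -8 * -3 = 24; 24 - 4 = 20
  20 * -3 = -60; -60 - 8 = -68
  -68 * -3 = 204; 204 + 8 = 212
  212 * -3 = -636; -636 - 7 = -643
Quotient: 3x^4 - 8x^3 + 20x^2 - 68x + 212, Remainder: -643


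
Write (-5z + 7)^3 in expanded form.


Expand (-5z + 7)^3 by repeated multiplication:
  (-5z + 7)^2 = 25z^2 - 70z + 49
= -125z^3 + 525z^2 - 735z + 343


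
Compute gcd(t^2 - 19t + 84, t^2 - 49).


Factor each:
  t^2 - 19t + 84 = (t - 7)(t - 12)
  t^2 - 49 = (t - 7)(t + 7)
Common monic factor: t - 7


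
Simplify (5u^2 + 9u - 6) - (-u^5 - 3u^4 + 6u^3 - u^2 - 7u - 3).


Distribute the minus sign:
  (5u^2 + 9u - 6)
- (-u^5 - 3u^4 + 6u^3 - u^2 - 7u - 3)
Negate second polynomial: u^5 + 3u^4 - 6u^3 + u^2 + 7u + 3
Add: u^5 + 3u^4 - 6u^3 + 6u^2 + 16u - 3


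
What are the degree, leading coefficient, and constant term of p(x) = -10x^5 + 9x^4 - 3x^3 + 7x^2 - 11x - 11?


Highest power of x is 5, with coefficient -10. Constant term is -11.
Degree = 5, leading coefficient = -10, constant term = -11


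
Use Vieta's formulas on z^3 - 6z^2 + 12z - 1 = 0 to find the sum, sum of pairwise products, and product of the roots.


Monic cubic z^3+bz^2+cz+d=0: sum=-b, pairwise sum=c, product=-d.
b=-6, c=12, d=-1
r1+r2+r3 = 6
r1r2+r1r3+r2r3 = 12
r1r2r3 = 1


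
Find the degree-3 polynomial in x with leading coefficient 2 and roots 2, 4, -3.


p(x) = 2(x - 2)(x - 4)(x + 3)
Expand: 2x^3 - 6x^2 - 20x + 48


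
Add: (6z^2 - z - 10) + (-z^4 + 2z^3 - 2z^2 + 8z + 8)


Align terms by degree and add:
  6z^2 - z - 10
  -z^4 + 2z^3 - 2z^2 + 8z + 8
= -z^4 + 2z^3 + 4z^2 + 7z - 2


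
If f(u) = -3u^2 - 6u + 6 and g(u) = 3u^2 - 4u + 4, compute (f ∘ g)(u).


Substitute g(u) into f:
f(g(u)) = -3*(3u^2 - 4u + 4)^2 + (-6)*(3u^2 - 4u + 4) + 6
(3u^2 - 4u + 4)^2 = 9u^4 - 24u^3 + 40u^2 - 32u + 16
Expand and combine: -27u^4 + 72u^3 - 138u^2 + 120u - 66


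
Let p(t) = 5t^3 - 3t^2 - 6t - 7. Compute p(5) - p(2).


p(5) = 513
p(2) = 9
p(5) - p(2) = 513 - 9 = 504


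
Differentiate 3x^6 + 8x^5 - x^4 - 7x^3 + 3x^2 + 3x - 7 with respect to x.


Apply the power rule term by term:
  d/dx(3x^6) = 18x^5
  d/dx(8x^5) = 40x^4
  d/dx(-x^4) = -4x^3
  d/dx(-7x^3) = -21x^2
  d/dx(3x^2) = 6x
  d/dx(3x) = 3
  d/dx(-7) = 0
p'(x) = 18x^5 + 40x^4 - 4x^3 - 21x^2 + 6x + 3


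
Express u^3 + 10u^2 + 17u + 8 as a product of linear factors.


Try integer roots (divisors of 8). u=-1: p(-1)=0.
Divide out (u + 1): quotient is u^2 + 9u + 8.
Factor the quadratic: (u + 1)(u + 8)
Result: (u + 1)(u + 1)(u + 8)


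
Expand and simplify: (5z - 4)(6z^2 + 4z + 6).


Distribute each term of the first polynomial:
  (5z)(6z^2 + 4z + 6) = 30z^3 + 20z^2 + 30z
  (-4)(6z^2 + 4z + 6) = -24z^2 - 16z - 24
Sum: 30z^3 - 4z^2 + 14z - 24


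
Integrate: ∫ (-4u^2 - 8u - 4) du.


Reverse power rule on each term:
  ∫ -4u^2 du = -(4/3)u^3
  ∫ -8u du = -4u^2
  ∫ -4 du = -4u
F(u) = -(4/3)u^3 - 4u^2 - 4u + C


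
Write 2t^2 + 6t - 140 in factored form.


Roots satisfy r1 + r2 = -b/a = -3 and r1*r2 = c/a = -70.
So r1 = 7, r2 = -10.
2t^2 + 6t - 140 = 2(t - r1)(t - r2) = 2(t - 7)(t + 10)


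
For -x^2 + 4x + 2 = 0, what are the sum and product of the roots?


For ax^2+bx+c=0: sum = -b/a, product = c/a.
a=-1, b=4, c=2
Sum = -(4)/-1 = 4
Product = (2)/-1 = -2


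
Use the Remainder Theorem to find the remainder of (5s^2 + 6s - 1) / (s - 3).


By the Remainder Theorem, the remainder equals p(3):
  5*(3)^2 = 45
  6*(3)^1 = 18
  constant: -1
Sum: 45 + 18 - 1 = 62


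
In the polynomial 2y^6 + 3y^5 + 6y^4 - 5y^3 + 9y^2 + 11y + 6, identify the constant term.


Read off the constant term: 6


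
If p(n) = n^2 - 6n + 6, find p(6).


Using direct substitution:
  1 * (6)^2 = 36
  -6 * (6)^1 = -36
  constant: 6
Sum = 36 - 36 + 6 = 6


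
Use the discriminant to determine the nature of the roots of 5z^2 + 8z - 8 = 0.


D = b^2 - 4ac = (8)^2 - 4(5)(-8) = 64 + 160 = 224
Since D > 0: two distinct irrational roots


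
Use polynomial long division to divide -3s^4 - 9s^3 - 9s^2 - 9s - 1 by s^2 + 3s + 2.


(-3s^4 - 9s^3 - 9s^2 - 9s - 1) / (s^2 + 3s + 2)
Step 1: -3s^2 * (s^2 + 3s + 2) = -3s^4 - 9s^3 - 6s^2; subtract.
Step 2: 0 * (s^2 + 3s + 2) = 0; subtract.
Step 3: -3 * (s^2 + 3s + 2) = -3s^2 - 9s - 6; subtract.
Quotient: -3s^2 - 3, Remainder: 5


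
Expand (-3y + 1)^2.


Expand (-3y + 1)^2 by repeated multiplication:
= 9y^2 - 6y + 1


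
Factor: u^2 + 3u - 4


Roots satisfy r1 + r2 = -b/a = -3 and r1*r2 = c/a = -4.
So r1 = -4, r2 = 1.
u^2 + 3u - 4 = (u - r1)(u - r2) = (u + 4)(u - 1)


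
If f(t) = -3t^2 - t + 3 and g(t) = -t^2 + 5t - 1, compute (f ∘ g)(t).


Substitute g(t) into f:
f(g(t)) = -3*(-t^2 + 5t - 1)^2 + (-1)*(-t^2 + 5t - 1) + 3
(-t^2 + 5t - 1)^2 = t^4 - 10t^3 + 27t^2 - 10t + 1
Expand and combine: -3t^4 + 30t^3 - 80t^2 + 25t + 1


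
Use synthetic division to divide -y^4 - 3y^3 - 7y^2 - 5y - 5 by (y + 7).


Synthetic division with c = -7. Coefficients: -1, -3, -7, -5, -5
Bring down -1.
  -1 * -7 = 7; 7 - 3 = 4
  4 * -7 = -28; -28 - 7 = -35
  -35 * -7 = 245; 245 - 5 = 240
  240 * -7 = -1680; -1680 - 5 = -1685
Quotient: -y^3 + 4y^2 - 35y + 240, Remainder: -1685


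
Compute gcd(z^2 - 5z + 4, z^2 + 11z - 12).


Factor each:
  z^2 - 5z + 4 = (z - 1)(z - 4)
  z^2 + 11z - 12 = (z - 1)(z + 12)
Common monic factor: z - 1


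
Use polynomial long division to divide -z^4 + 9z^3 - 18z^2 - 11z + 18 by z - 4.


(-z^4 + 9z^3 - 18z^2 - 11z + 18) / (z - 4)
Step 1: -z^3 * (z - 4) = -z^4 + 4z^3; subtract.
Step 2: 5z^2 * (z - 4) = 5z^3 - 20z^2; subtract.
Step 3: 2z * (z - 4) = 2z^2 - 8z; subtract.
Step 4: -3 * (z - 4) = -3z + 12; subtract.
Quotient: -z^3 + 5z^2 + 2z - 3, Remainder: 6


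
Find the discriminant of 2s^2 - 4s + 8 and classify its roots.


D = b^2 - 4ac = (-4)^2 - 4(2)(8) = 16 - 64 = -48
Since D < 0: two complex conjugate roots (no real roots)


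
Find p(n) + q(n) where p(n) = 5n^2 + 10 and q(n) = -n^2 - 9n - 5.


Align terms by degree and add:
  5n^2 + 10
  -n^2 - 9n - 5
= 4n^2 - 9n + 5


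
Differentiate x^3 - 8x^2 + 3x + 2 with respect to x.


Apply the power rule term by term:
  d/dx(x^3) = 3x^2
  d/dx(-8x^2) = -16x
  d/dx(3x) = 3
  d/dx(2) = 0
p'(x) = 3x^2 - 16x + 3


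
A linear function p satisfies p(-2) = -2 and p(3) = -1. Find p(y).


p(y) = my + b. Using p(-2)=-2, p(3)=-1:
m = (-2 + 1)/(-2 - 3) = -1/-5 = 1/5
b = -2 - m*(-2) = -2 + 2/5 = -8/5
p(y) = (1/5)y - (8/5)


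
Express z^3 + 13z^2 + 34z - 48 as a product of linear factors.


Try integer roots (divisors of -48). z=1: p(1)=0.
Divide out (z - 1): quotient is z^2 + 14z + 48.
Factor the quadratic: (z + 8)(z + 6)
Result: (z - 1)(z + 8)(z + 6)


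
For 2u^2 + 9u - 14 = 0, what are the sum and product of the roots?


For au^2+bu+c=0: sum = -b/a, product = c/a.
a=2, b=9, c=-14
Sum = -(9)/2 = -9/2
Product = (-14)/2 = -7


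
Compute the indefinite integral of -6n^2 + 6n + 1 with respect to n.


Reverse power rule on each term:
  ∫ -6n^2 dn = -2n^3
  ∫ 6n dn = 3n^2
  ∫ 1 dn = n
F(n) = -2n^3 + 3n^2 + n + C


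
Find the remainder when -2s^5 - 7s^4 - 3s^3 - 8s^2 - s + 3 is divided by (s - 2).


By the Remainder Theorem, the remainder equals p(2):
  -2*(2)^5 = -64
  -7*(2)^4 = -112
  -3*(2)^3 = -24
  -8*(2)^2 = -32
  -1*(2)^1 = -2
  constant: 3
Sum: -64 - 112 - 24 - 32 - 2 + 3 = -231


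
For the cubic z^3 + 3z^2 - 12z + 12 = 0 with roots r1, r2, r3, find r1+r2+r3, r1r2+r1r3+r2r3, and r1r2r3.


Monic cubic z^3+bz^2+cz+d=0: sum=-b, pairwise sum=c, product=-d.
b=3, c=-12, d=12
r1+r2+r3 = -3
r1r2+r1r3+r2r3 = -12
r1r2r3 = -12


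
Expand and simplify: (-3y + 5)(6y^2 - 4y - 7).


Distribute each term of the first polynomial:
  (-3y)(6y^2 - 4y - 7) = -18y^3 + 12y^2 + 21y
  (5)(6y^2 - 4y - 7) = 30y^2 - 20y - 35
Sum: -18y^3 + 42y^2 + y - 35


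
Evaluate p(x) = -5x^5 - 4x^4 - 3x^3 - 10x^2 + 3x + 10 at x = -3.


Using direct substitution:
  -5 * (-3)^5 = 1215
  -4 * (-3)^4 = -324
  -3 * (-3)^3 = 81
  -10 * (-3)^2 = -90
  3 * (-3)^1 = -9
  constant: 10
Sum = 1215 - 324 + 81 - 90 - 9 + 10 = 883


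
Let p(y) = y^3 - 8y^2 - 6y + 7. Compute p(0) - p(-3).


p(0) = 7
p(-3) = -74
p(0) - p(-3) = 7 + 74 = 81


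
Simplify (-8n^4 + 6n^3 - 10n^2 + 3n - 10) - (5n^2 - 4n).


Distribute the minus sign:
  (-8n^4 + 6n^3 - 10n^2 + 3n - 10)
- (5n^2 - 4n)
Negate second polynomial: -5n^2 + 4n
Add: -8n^4 + 6n^3 - 15n^2 + 7n - 10


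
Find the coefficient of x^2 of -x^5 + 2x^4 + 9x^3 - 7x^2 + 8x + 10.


Read off the coefficient of x^2: -7


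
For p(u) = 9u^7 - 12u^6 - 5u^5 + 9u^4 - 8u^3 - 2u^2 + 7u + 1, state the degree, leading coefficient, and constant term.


Highest power of u is 7, with coefficient 9. Constant term is 1.
Degree = 7, leading coefficient = 9, constant term = 1


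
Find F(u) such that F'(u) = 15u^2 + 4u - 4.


Reverse power rule on each term:
  ∫ 15u^2 du = 5u^3
  ∫ 4u du = 2u^2
  ∫ -4 du = -4u
F(u) = 5u^3 + 2u^2 - 4u + C


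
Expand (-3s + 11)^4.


Expand (-3s + 11)^4 by repeated multiplication:
  (-3s + 11)^2 = 9s^2 - 66s + 121
  (-3s + 11)^3 = -27s^3 + 297s^2 - 1089s + 1331
= 81s^4 - 1188s^3 + 6534s^2 - 15972s + 14641


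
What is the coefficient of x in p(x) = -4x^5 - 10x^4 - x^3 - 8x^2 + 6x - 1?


Read off the coefficient of x: 6


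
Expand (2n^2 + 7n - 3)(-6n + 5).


Distribute each term of the first polynomial:
  (2n^2)(-6n + 5) = -12n^3 + 10n^2
  (7n)(-6n + 5) = -42n^2 + 35n
  (-3)(-6n + 5) = 18n - 15
Sum: -12n^3 - 32n^2 + 53n - 15


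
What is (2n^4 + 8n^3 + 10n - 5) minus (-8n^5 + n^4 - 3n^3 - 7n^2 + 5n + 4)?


Distribute the minus sign:
  (2n^4 + 8n^3 + 10n - 5)
- (-8n^5 + n^4 - 3n^3 - 7n^2 + 5n + 4)
Negate second polynomial: 8n^5 - n^4 + 3n^3 + 7n^2 - 5n - 4
Add: 8n^5 + n^4 + 11n^3 + 7n^2 + 5n - 9


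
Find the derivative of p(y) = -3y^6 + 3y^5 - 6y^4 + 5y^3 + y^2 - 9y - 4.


Apply the power rule term by term:
  d/dy(-3y^6) = -18y^5
  d/dy(3y^5) = 15y^4
  d/dy(-6y^4) = -24y^3
  d/dy(5y^3) = 15y^2
  d/dy(y^2) = 2y
  d/dy(-9y) = -9
  d/dy(-4) = 0
p'(y) = -18y^5 + 15y^4 - 24y^3 + 15y^2 + 2y - 9


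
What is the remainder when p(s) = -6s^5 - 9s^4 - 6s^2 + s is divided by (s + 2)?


By the Remainder Theorem, the remainder equals p(-2):
  -6*(-2)^5 = 192
  -9*(-2)^4 = -144
  0*(-2)^3 = 0
  -6*(-2)^2 = -24
  1*(-2)^1 = -2
  constant: 0
Sum: 192 - 144 + 0 - 24 - 2 + 0 = 22


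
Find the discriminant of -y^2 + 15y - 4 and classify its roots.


D = b^2 - 4ac = (15)^2 - 4(-1)(-4) = 225 - 16 = 209
Since D > 0: two distinct irrational roots


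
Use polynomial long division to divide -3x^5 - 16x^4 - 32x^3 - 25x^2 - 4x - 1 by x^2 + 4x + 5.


(-3x^5 - 16x^4 - 32x^3 - 25x^2 - 4x - 1) / (x^2 + 4x + 5)
Step 1: -3x^3 * (x^2 + 4x + 5) = -3x^5 - 12x^4 - 15x^3; subtract.
Step 2: -4x^2 * (x^2 + 4x + 5) = -4x^4 - 16x^3 - 20x^2; subtract.
Step 3: -x * (x^2 + 4x + 5) = -x^3 - 4x^2 - 5x; subtract.
Step 4: -1 * (x^2 + 4x + 5) = -x^2 - 4x - 5; subtract.
Quotient: -3x^3 - 4x^2 - x - 1, Remainder: 5x + 4


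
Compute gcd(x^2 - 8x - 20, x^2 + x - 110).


Factor each:
  x^2 - 8x - 20 = (x - 10)(x + 2)
  x^2 + x - 110 = (x - 10)(x + 11)
Common monic factor: x - 10


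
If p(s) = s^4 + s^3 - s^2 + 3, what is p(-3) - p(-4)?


p(-3) = 48
p(-4) = 179
p(-3) - p(-4) = 48 - 179 = -131


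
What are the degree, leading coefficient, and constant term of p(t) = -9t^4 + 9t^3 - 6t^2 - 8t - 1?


Highest power of t is 4, with coefficient -9. Constant term is -1.
Degree = 4, leading coefficient = -9, constant term = -1


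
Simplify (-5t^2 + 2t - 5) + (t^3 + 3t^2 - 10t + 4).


Align terms by degree and add:
  -5t^2 + 2t - 5
+ t^3 + 3t^2 - 10t + 4
= t^3 - 2t^2 - 8t - 1


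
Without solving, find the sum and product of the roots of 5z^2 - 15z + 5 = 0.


For az^2+bz+c=0: sum = -b/a, product = c/a.
a=5, b=-15, c=5
Sum = -(-15)/5 = 3
Product = (5)/5 = 1


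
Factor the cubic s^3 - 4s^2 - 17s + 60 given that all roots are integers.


Try integer roots (divisors of 60). s=3: p(3)=0.
Divide out (s - 3): quotient is s^2 - s - 20.
Factor the quadratic: (s - 5)(s + 4)
Result: (s - 3)(s - 5)(s + 4)


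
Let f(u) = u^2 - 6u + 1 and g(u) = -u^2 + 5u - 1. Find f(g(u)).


Substitute g(u) into f:
f(g(u)) = 1*(-u^2 + 5u - 1)^2 + (-6)*(-u^2 + 5u - 1) + 1
(-u^2 + 5u - 1)^2 = u^4 - 10u^3 + 27u^2 - 10u + 1
Expand and combine: u^4 - 10u^3 + 33u^2 - 40u + 8


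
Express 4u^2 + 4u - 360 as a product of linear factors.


Roots satisfy r1 + r2 = -b/a = -1 and r1*r2 = c/a = -90.
So r1 = 9, r2 = -10.
4u^2 + 4u - 360 = 4(u - r1)(u - r2) = 4(u - 9)(u + 10)


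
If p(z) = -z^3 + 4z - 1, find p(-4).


Using direct substitution:
  -1 * (-4)^3 = 64
  0 * (-4)^2 = 0
  4 * (-4)^1 = -16
  constant: -1
Sum = 64 + 0 - 16 - 1 = 47


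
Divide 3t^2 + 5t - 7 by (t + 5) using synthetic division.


Synthetic division with c = -5. Coefficients: 3, 5, -7
Bring down 3.
  3 * -5 = -15; -15 + 5 = -10
  -10 * -5 = 50; 50 - 7 = 43
Quotient: 3t - 10, Remainder: 43


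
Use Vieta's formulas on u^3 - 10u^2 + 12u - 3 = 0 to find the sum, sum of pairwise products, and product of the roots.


Monic cubic u^3+bu^2+cu+d=0: sum=-b, pairwise sum=c, product=-d.
b=-10, c=12, d=-3
r1+r2+r3 = 10
r1r2+r1r3+r2r3 = 12
r1r2r3 = 3


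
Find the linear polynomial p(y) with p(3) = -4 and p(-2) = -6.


p(y) = my + b. Using p(3)=-4, p(-2)=-6:
m = (-4 + 6)/(3 + 2) = 2/5 = 2/5
b = -4 - m*(3) = -4 - 6/5 = -26/5
p(y) = (2/5)y - (26/5)


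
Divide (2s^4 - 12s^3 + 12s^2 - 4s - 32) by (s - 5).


(2s^4 - 12s^3 + 12s^2 - 4s - 32) / (s - 5)
Step 1: 2s^3 * (s - 5) = 2s^4 - 10s^3; subtract.
Step 2: -2s^2 * (s - 5) = -2s^3 + 10s^2; subtract.
Step 3: 2s * (s - 5) = 2s^2 - 10s; subtract.
Step 4: 6 * (s - 5) = 6s - 30; subtract.
Quotient: 2s^3 - 2s^2 + 2s + 6, Remainder: -2


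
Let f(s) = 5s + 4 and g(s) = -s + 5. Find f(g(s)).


Substitute g(s) into f:
f(g(s)) = 5*(-s + 5) + 4
Expand and combine: -5s + 29


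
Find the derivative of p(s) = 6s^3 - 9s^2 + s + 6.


Apply the power rule term by term:
  d/ds(6s^3) = 18s^2
  d/ds(-9s^2) = -18s
  d/ds(s) = 1
  d/ds(6) = 0
p'(s) = 18s^2 - 18s + 1


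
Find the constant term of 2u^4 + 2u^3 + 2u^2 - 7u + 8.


Read off the constant term: 8


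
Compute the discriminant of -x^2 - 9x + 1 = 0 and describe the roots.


D = b^2 - 4ac = (-9)^2 - 4(-1)(1) = 81 + 4 = 85
Since D > 0: two distinct irrational roots


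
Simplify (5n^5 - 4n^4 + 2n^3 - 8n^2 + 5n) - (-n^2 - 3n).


Distribute the minus sign:
  (5n^5 - 4n^4 + 2n^3 - 8n^2 + 5n)
- (-n^2 - 3n)
Negate second polynomial: n^2 + 3n
Add: 5n^5 - 4n^4 + 2n^3 - 7n^2 + 8n


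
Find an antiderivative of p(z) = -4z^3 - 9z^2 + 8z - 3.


Reverse power rule on each term:
  ∫ -4z^3 dz = -z^4
  ∫ -9z^2 dz = -3z^3
  ∫ 8z dz = 4z^2
  ∫ -3 dz = -3z
F(z) = -z^4 - 3z^3 + 4z^2 - 3z + C


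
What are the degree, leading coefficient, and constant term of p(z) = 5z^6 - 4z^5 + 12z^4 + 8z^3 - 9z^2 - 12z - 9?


Highest power of z is 6, with coefficient 5. Constant term is -9.
Degree = 6, leading coefficient = 5, constant term = -9


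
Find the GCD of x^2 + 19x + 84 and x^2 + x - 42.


Factor each:
  x^2 + 19x + 84 = (x + 7)(x + 12)
  x^2 + x - 42 = (x + 7)(x - 6)
Common monic factor: x + 7


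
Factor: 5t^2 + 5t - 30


Roots satisfy r1 + r2 = -b/a = -1 and r1*r2 = c/a = -6.
So r1 = 2, r2 = -3.
5t^2 + 5t - 30 = 5(t - r1)(t - r2) = 5(t - 2)(t + 3)


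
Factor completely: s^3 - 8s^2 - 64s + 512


Try integer roots (divisors of 512). s=8: p(8)=0.
Divide out (s - 8): quotient is s^2 - 64.
Factor the quadratic: (s - 8)(s + 8)
Result: (s - 8)(s - 8)(s + 8)


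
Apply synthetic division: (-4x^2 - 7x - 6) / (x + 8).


Synthetic division with c = -8. Coefficients: -4, -7, -6
Bring down -4.
  -4 * -8 = 32; 32 - 7 = 25
  25 * -8 = -200; -200 - 6 = -206
Quotient: -4x + 25, Remainder: -206


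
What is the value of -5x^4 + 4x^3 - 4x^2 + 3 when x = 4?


Using direct substitution:
  -5 * (4)^4 = -1280
  4 * (4)^3 = 256
  -4 * (4)^2 = -64
  0 * (4)^1 = 0
  constant: 3
Sum = -1280 + 256 - 64 + 0 + 3 = -1085


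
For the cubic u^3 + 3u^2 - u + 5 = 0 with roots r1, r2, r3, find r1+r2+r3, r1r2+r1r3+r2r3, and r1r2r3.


Monic cubic u^3+bu^2+cu+d=0: sum=-b, pairwise sum=c, product=-d.
b=3, c=-1, d=5
r1+r2+r3 = -3
r1r2+r1r3+r2r3 = -1
r1r2r3 = -5


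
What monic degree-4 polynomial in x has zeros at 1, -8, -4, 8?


p(x) = (x - 1)(x + 8)(x + 4)(x - 8)
Expand: x^4 + 3x^3 - 68x^2 - 192x + 256


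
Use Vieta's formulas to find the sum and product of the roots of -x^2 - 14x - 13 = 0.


For ax^2+bx+c=0: sum = -b/a, product = c/a.
a=-1, b=-14, c=-13
Sum = -(-14)/-1 = -14
Product = (-13)/-1 = 13


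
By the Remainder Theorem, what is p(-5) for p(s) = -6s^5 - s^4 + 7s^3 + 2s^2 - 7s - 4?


By the Remainder Theorem, the remainder equals p(-5):
  -6*(-5)^5 = 18750
  -1*(-5)^4 = -625
  7*(-5)^3 = -875
  2*(-5)^2 = 50
  -7*(-5)^1 = 35
  constant: -4
Sum: 18750 - 625 - 875 + 50 + 35 - 4 = 17331


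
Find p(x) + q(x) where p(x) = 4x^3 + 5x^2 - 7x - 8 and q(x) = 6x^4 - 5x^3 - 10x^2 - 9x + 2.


Align terms by degree and add:
  4x^3 + 5x^2 - 7x - 8
+ 6x^4 - 5x^3 - 10x^2 - 9x + 2
= 6x^4 - x^3 - 5x^2 - 16x - 6


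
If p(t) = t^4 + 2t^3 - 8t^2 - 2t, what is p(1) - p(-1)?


p(1) = -7
p(-1) = -7
p(1) - p(-1) = -7 + 7 = 0


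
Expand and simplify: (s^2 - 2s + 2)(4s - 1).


Distribute each term of the first polynomial:
  (s^2)(4s - 1) = 4s^3 - s^2
  (-2s)(4s - 1) = -8s^2 + 2s
  (2)(4s - 1) = 8s - 2
Sum: 4s^3 - 9s^2 + 10s - 2


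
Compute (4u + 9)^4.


Expand (4u + 9)^4 by repeated multiplication:
  (4u + 9)^2 = 16u^2 + 72u + 81
  (4u + 9)^3 = 64u^3 + 432u^2 + 972u + 729
= 256u^4 + 2304u^3 + 7776u^2 + 11664u + 6561


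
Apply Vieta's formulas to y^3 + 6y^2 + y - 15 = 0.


Monic cubic y^3+by^2+cy+d=0: sum=-b, pairwise sum=c, product=-d.
b=6, c=1, d=-15
r1+r2+r3 = -6
r1r2+r1r3+r2r3 = 1
r1r2r3 = 15


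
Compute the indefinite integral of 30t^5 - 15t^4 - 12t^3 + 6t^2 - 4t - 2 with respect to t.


Reverse power rule on each term:
  ∫ 30t^5 dt = 5t^6
  ∫ -15t^4 dt = -3t^5
  ∫ -12t^3 dt = -3t^4
  ∫ 6t^2 dt = 2t^3
  ∫ -4t dt = -2t^2
  ∫ -2 dt = -2t
F(t) = 5t^6 - 3t^5 - 3t^4 + 2t^3 - 2t^2 - 2t + C


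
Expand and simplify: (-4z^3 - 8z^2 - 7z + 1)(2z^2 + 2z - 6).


Distribute each term of the first polynomial:
  (-4z^3)(2z^2 + 2z - 6) = -8z^5 - 8z^4 + 24z^3
  (-8z^2)(2z^2 + 2z - 6) = -16z^4 - 16z^3 + 48z^2
  (-7z)(2z^2 + 2z - 6) = -14z^3 - 14z^2 + 42z
  (1)(2z^2 + 2z - 6) = 2z^2 + 2z - 6
Sum: -8z^5 - 24z^4 - 6z^3 + 36z^2 + 44z - 6


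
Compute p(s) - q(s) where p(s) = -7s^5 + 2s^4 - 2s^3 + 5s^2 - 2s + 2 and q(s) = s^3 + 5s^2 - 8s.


Distribute the minus sign:
  (-7s^5 + 2s^4 - 2s^3 + 5s^2 - 2s + 2)
- (s^3 + 5s^2 - 8s)
Negate second polynomial: -s^3 - 5s^2 + 8s
Add: -7s^5 + 2s^4 - 3s^3 + 6s + 2


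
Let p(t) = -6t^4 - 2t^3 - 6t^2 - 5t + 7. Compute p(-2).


Using direct substitution:
  -6 * (-2)^4 = -96
  -2 * (-2)^3 = 16
  -6 * (-2)^2 = -24
  -5 * (-2)^1 = 10
  constant: 7
Sum = -96 + 16 - 24 + 10 + 7 = -87


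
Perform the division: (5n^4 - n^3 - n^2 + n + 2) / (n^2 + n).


(5n^4 - n^3 - n^2 + n + 2) / (n^2 + n)
Step 1: 5n^2 * (n^2 + n) = 5n^4 + 5n^3; subtract.
Step 2: -6n * (n^2 + n) = -6n^3 - 6n^2; subtract.
Step 3: 5 * (n^2 + n) = 5n^2 + 5n; subtract.
Quotient: 5n^2 - 6n + 5, Remainder: -4n + 2


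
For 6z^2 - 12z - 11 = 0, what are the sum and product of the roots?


For az^2+bz+c=0: sum = -b/a, product = c/a.
a=6, b=-12, c=-11
Sum = -(-12)/6 = 2
Product = (-11)/6 = -11/6


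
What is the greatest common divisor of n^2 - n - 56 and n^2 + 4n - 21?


Factor each:
  n^2 - n - 56 = (n + 7)(n - 8)
  n^2 + 4n - 21 = (n + 7)(n - 3)
Common monic factor: n + 7


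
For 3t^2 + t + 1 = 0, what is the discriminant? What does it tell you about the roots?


D = b^2 - 4ac = (1)^2 - 4(3)(1) = 1 - 12 = -11
Since D < 0: two complex conjugate roots (no real roots)


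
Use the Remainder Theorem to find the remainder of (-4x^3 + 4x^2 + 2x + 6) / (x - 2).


By the Remainder Theorem, the remainder equals p(2):
  -4*(2)^3 = -32
  4*(2)^2 = 16
  2*(2)^1 = 4
  constant: 6
Sum: -32 + 16 + 4 + 6 = -6


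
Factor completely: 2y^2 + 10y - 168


Roots satisfy r1 + r2 = -b/a = -5 and r1*r2 = c/a = -84.
So r1 = 7, r2 = -12.
2y^2 + 10y - 168 = 2(y - r1)(y - r2) = 2(y - 7)(y + 12)


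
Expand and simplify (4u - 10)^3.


Expand (4u - 10)^3 by repeated multiplication:
  (4u - 10)^2 = 16u^2 - 80u + 100
= 64u^3 - 480u^2 + 1200u - 1000
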